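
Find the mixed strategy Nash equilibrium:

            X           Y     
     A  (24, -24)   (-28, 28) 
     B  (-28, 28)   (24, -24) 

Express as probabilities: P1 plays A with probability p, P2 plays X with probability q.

p = 0.5, q = 0.5

Work:
Find probabilities that make opponent indifferent:
P2 chooses q to make P1 indifferent between A and B
P1 chooses p to make P2 indifferent between X and Y
Mixed NE: P1 plays (A: 0.5, B: 0.5), P2 plays (X: 0.5, Y: 0.5)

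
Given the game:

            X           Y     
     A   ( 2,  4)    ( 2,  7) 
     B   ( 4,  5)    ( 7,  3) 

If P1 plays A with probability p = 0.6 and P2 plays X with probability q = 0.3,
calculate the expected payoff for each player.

E[P1] = 3.64, E[P2] = 5.1

Work:
E[P1] = p·q·π₁(A,X) + p·(1-q)·π₁(A,Y) + (1-p)·q·π₁(B,X) + (1-p)·(1-q)·π₁(B,Y)
= 0.6·0.3·2 + 0.6·0.7·2 + 0.4·0.3·4 + 0.4·0.7·7
= 3.64

E[P2] = 5.1 (similar calculation)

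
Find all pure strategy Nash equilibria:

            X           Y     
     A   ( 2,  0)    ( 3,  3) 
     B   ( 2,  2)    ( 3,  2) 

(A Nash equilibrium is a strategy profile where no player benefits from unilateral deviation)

Nash equilibrium: (A, Y), (B, X), (B, Y)

Work:
Best responses:
  P1 vs X: payoffs [2, 2] → best response A/B (payoff 2)
  P1 vs Y: payoffs [3, 3] → best response A/B (payoff 3)
  P2 vs A: payoffs [0, 3] → best response Y (payoff 3)
  P2 vs B: payoffs [2, 2] → best response X/Y (payoff 2)
Mutual best responses: (A,Y), (B,X), (B,Y) → Nash equilibria.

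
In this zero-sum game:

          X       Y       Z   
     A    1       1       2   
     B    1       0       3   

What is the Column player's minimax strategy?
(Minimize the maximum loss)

Column should play X or Y (all achieve the minimum), value = 1

Work:
Column player minimizes Row's maximum payoff:
Column X: max payoff to Row = 1
Column Y: max payoff to Row = 1
Column Z: max payoff to Row = 3
Minimum is 1, achieved by columns X, Y (tied).
Each of X or Y is a minimax strategy.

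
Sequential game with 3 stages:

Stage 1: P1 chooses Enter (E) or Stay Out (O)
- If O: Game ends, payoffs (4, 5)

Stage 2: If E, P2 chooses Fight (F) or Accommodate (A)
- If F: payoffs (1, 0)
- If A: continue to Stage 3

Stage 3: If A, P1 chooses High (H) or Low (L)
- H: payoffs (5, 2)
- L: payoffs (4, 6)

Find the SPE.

SPE: (E, A, H); Outcome (5, 2)

Work:
Stage 3: P1 chooses H (5 vs 4)
Stage 2: P2: F->0, A->2 (anticipating H). Choose A
Stage 1: P1: O->4, E->5 (anticipating A, H). Choose E
SPE path: E -> A -> H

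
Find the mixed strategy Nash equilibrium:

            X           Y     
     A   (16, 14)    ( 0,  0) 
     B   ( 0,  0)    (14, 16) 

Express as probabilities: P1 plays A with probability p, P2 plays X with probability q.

p = 0.5333, q = 0.4667

Work:
Find probabilities that make opponent indifferent:
P2 chooses q to make P1 indifferent between A and B
P1 chooses p to make P2 indifferent between X and Y
Mixed NE: P1 plays (A: 0.5333, B: 0.4667), P2 plays (X: 0.4667, Y: 0.5333)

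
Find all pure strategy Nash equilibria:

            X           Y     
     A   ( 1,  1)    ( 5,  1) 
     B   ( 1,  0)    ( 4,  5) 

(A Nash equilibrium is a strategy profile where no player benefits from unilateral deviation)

Nash equilibrium: (A, X), (A, Y)

Work:
Best responses:
  P1 vs X: payoffs [1, 1] → best response A/B (payoff 1)
  P1 vs Y: payoffs [5, 4] → best response A (payoff 5)
  P2 vs A: payoffs [1, 1] → best response X/Y (payoff 1)
  P2 vs B: payoffs [0, 5] → best response Y (payoff 5)
Mutual best responses: (A,X), (A,Y) → Nash equilibria.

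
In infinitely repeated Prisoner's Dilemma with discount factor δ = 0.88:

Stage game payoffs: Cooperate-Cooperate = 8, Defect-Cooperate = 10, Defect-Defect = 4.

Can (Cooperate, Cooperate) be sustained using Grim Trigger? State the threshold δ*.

δ* = 0.3333; since δ = 0.88 ≥ 0.3333, cooperation can be sustained

Work:
For Grim Trigger:
Cooperate forever: 8/(1-δ)
Defect then punished: 10 + 4·δ/(1-δ)
Need: 8/(1-δ) ≥ 10 + 4·δ/(1-δ)
Solving: δ ≥ (T-R)/(T-P) = (10-8)/(10-4) = 0.3333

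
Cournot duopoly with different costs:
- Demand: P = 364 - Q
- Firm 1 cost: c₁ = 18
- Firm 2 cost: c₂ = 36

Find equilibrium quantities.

q₁* = 121.33, q₂* = 103.33

Work:
Reaction: q₁ = (364 - 18 - q₂)/2
Reaction: q₂ = (364 - 36 - q₁)/2
Solve simultaneously:
q₁* = (364 - 2×18 + 36)/3 = 121.33
q₂* = (364 - 2×36 + 18)/3 = 103.33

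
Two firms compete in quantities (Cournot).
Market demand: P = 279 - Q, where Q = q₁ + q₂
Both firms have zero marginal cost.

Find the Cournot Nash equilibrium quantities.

q₁* = q₂* = 93.0; P* = 93.0

Work:
Profit: π_i = P·q_i = (a - q_i - q_j)·q_i
FOC: ∂π_i/∂q_i = a - 2q_i - q_j = 0
Reaction function: q_i = (279 - q_j)/2
Symmetry: q* = 279/3 = 93.0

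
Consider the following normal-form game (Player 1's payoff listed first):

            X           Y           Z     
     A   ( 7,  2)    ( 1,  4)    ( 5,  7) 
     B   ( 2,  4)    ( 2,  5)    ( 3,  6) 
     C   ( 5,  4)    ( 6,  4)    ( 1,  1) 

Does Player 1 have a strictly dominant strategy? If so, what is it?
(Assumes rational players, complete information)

No strictly dominant strategy exists for Player 1

Work:
A strategy strictly dominates another if it gives a strictly higher payoff against every opponent action. Compare each pair of P1's strategies column-by-column:
  A vs B: [7 vs 2, 1 vs 2, 5 vs 3] → A does not strictly dominate B (column Y: 1 ≤ 2)
  A vs C: [7 vs 5, 1 vs 6, 5 vs 1] → A does not strictly dominate C (column Y: 1 ≤ 6)
  B vs A: [2 vs 7, 2 vs 1, 3 vs 5] → B does not strictly dominate A (column X: 2 ≤ 7)
  B vs C: [2 vs 5, 2 vs 6, 3 vs 1] → B does not strictly dominate C (column X: 2 ≤ 5)
  C vs A: [5 vs 7, 6 vs 1, 1 vs 5] → C does not strictly dominate A (column X: 5 ≤ 7)
  C vs B: [5 vs 2, 6 vs 2, 1 vs 3] → C does not strictly dominate B (column Z: 1 ≤ 3)
No single strategy strictly dominates all others → no strictly dominant strategy.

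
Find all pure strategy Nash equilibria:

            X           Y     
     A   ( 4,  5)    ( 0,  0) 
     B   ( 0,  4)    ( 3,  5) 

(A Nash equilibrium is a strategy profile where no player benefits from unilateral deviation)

Nash equilibrium: (A, X), (B, Y)

Work:
Best responses:
  P1 vs X: payoffs [4, 0] → best response A (payoff 4)
  P1 vs Y: payoffs [0, 3] → best response B (payoff 3)
  P2 vs A: payoffs [5, 0] → best response X (payoff 5)
  P2 vs B: payoffs [4, 5] → best response Y (payoff 5)
Mutual best responses: (A,X), (B,Y) → Nash equilibria.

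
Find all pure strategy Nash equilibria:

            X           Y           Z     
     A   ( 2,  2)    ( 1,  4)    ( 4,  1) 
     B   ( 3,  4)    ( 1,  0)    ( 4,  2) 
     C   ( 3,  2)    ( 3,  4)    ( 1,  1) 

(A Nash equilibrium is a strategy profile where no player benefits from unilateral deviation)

Nash equilibrium: (B, X), (C, Y)

Work:
Best responses:
  P1 vs X: payoffs [2, 3, 3] → best response B/C (payoff 3)
  P1 vs Y: payoffs [1, 1, 3] → best response C (payoff 3)
  P1 vs Z: payoffs [4, 4, 1] → best response A/B (payoff 4)
  P2 vs A: payoffs [2, 4, 1] → best response Y (payoff 4)
  P2 vs B: payoffs [4, 0, 2] → best response X (payoff 4)
  P2 vs C: payoffs [2, 4, 1] → best response Y (payoff 4)
Mutual best responses: (B,X), (C,Y) → Nash equilibria.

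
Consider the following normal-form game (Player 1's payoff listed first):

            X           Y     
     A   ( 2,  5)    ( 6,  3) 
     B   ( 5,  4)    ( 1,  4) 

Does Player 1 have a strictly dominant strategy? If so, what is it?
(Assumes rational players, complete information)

No strictly dominant strategy exists for Player 1

Work:
A strategy strictly dominates another if it gives a strictly higher payoff against every opponent action. Compare each pair of P1's strategies column-by-column:
  A vs B: [2 vs 5, 6 vs 1] → A does not strictly dominate B (column X: 2 ≤ 5)
  B vs A: [5 vs 2, 1 vs 6] → B does not strictly dominate A (column Y: 1 ≤ 6)
No single strategy strictly dominates all others → no strictly dominant strategy.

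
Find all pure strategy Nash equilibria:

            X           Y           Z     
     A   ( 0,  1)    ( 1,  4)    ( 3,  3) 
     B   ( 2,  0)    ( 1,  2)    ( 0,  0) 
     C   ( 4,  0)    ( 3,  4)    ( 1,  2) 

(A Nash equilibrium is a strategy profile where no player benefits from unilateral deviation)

Nash equilibrium: (C, Y)

Work:
Best responses:
  P1 vs X: payoffs [0, 2, 4] → best response C (payoff 4)
  P1 vs Y: payoffs [1, 1, 3] → best response C (payoff 3)
  P1 vs Z: payoffs [3, 0, 1] → best response A (payoff 3)
  P2 vs A: payoffs [1, 4, 3] → best response Y (payoff 4)
  P2 vs B: payoffs [0, 2, 0] → best response Y (payoff 2)
  P2 vs C: payoffs [0, 4, 2] → best response Y (payoff 4)
Mutual best responses: (C,Y) → Nash equilibria.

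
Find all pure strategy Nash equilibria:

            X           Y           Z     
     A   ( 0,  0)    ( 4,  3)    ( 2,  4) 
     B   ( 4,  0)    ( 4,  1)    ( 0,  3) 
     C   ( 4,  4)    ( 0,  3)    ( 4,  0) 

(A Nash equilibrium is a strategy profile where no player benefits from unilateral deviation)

Nash equilibrium: (C, X)

Work:
Best responses:
  P1 vs X: payoffs [0, 4, 4] → best response B/C (payoff 4)
  P1 vs Y: payoffs [4, 4, 0] → best response A/B (payoff 4)
  P1 vs Z: payoffs [2, 0, 4] → best response C (payoff 4)
  P2 vs A: payoffs [0, 3, 4] → best response Z (payoff 4)
  P2 vs B: payoffs [0, 1, 3] → best response Z (payoff 3)
  P2 vs C: payoffs [4, 3, 0] → best response X (payoff 4)
Mutual best responses: (C,X) → Nash equilibria.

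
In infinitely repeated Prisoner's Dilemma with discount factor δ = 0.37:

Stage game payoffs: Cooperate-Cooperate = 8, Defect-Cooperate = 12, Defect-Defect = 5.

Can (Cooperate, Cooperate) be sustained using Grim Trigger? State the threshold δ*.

δ* = 0.5714; since δ = 0.37 < 0.5714, cooperation cannot be sustained

Work:
For Grim Trigger:
Cooperate forever: 8/(1-δ)
Defect then punished: 12 + 5·δ/(1-δ)
Need: 8/(1-δ) ≥ 12 + 5·δ/(1-δ)
Solving: δ ≥ (T-R)/(T-P) = (12-8)/(12-5) = 0.5714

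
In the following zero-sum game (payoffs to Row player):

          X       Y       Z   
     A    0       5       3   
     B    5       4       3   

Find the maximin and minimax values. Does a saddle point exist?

Maximin = 3, Minimax = 3, Saddle: True

Work:
Row minimums: [0, 3] → maximin = 3
Column maximums: [5, 5, 3] → minimax = 3
Saddle point exists! Game value = 3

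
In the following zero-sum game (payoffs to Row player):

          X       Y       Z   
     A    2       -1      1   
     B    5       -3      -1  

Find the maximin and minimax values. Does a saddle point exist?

Maximin = -1, Minimax = -1, Saddle: True

Work:
Row minimums: [-1, -3] → maximin = -1
Column maximums: [5, -1, 1] → minimax = -1
Saddle point exists! Game value = -1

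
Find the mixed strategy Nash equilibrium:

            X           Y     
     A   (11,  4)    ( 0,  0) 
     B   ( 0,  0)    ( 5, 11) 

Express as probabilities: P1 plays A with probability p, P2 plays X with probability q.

p = 0.7333, q = 0.3125

Work:
Find probabilities that make opponent indifferent:
P2 chooses q to make P1 indifferent between A and B
P1 chooses p to make P2 indifferent between X and Y
Mixed NE: P1 plays (A: 0.7333, B: 0.2667), P2 plays (X: 0.3125, Y: 0.6875)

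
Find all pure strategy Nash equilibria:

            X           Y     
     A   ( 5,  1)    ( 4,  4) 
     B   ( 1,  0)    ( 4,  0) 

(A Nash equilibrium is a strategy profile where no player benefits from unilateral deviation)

Nash equilibrium: (A, Y), (B, Y)

Work:
Best responses:
  P1 vs X: payoffs [5, 1] → best response A (payoff 5)
  P1 vs Y: payoffs [4, 4] → best response A/B (payoff 4)
  P2 vs A: payoffs [1, 4] → best response Y (payoff 4)
  P2 vs B: payoffs [0, 0] → best response X/Y (payoff 0)
Mutual best responses: (A,Y), (B,Y) → Nash equilibria.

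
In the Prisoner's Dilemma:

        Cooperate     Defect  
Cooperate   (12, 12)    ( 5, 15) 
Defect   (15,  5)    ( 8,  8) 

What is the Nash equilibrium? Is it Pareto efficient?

(Defect, Defect) is NE; not Pareto efficient

Work:
Defect dominates Cooperate for both players:
If P2 cooperates: Defect (15) > Cooperate (12)
If P2 defects: Defect (8) > Cooperate (5)
NE: (Defect, Defect) with payoff (8, 8)
But (Cooperate, Cooperate) = (12, 12) Pareto dominates (8, 8)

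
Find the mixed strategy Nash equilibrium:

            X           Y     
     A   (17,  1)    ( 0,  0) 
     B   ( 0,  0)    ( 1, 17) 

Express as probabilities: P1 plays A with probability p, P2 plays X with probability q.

p = 0.9444, q = 0.0556

Work:
Find probabilities that make opponent indifferent:
P2 chooses q to make P1 indifferent between A and B
P1 chooses p to make P2 indifferent between X and Y
Mixed NE: P1 plays (A: 0.9444, B: 0.0556), P2 plays (X: 0.0556, Y: 0.9444)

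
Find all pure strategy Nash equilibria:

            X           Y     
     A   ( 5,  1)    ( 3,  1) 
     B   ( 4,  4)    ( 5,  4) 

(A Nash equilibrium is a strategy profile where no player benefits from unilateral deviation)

Nash equilibrium: (A, X), (B, Y)

Work:
Best responses:
  P1 vs X: payoffs [5, 4] → best response A (payoff 5)
  P1 vs Y: payoffs [3, 5] → best response B (payoff 5)
  P2 vs A: payoffs [1, 1] → best response X/Y (payoff 1)
  P2 vs B: payoffs [4, 4] → best response X/Y (payoff 4)
Mutual best responses: (A,X), (B,Y) → Nash equilibria.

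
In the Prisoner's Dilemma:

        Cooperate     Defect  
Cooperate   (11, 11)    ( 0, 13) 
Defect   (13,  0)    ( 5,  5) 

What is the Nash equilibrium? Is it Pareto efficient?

(Defect, Defect) is NE; not Pareto efficient

Work:
Defect dominates Cooperate for both players:
If P2 cooperates: Defect (13) > Cooperate (11)
If P2 defects: Defect (5) > Cooperate (0)
NE: (Defect, Defect) with payoff (5, 5)
But (Cooperate, Cooperate) = (11, 11) Pareto dominates (5, 5)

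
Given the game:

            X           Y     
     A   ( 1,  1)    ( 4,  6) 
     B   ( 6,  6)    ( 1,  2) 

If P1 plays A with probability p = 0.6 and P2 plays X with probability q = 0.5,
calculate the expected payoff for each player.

E[P1] = 2.9, E[P2] = 3.7

Work:
E[P1] = p·q·π₁(A,X) + p·(1-q)·π₁(A,Y) + (1-p)·q·π₁(B,X) + (1-p)·(1-q)·π₁(B,Y)
= 0.6·0.5·1 + 0.6·0.5·4 + 0.4·0.5·6 + 0.4·0.5·1
= 2.9

E[P2] = 3.7 (similar calculation)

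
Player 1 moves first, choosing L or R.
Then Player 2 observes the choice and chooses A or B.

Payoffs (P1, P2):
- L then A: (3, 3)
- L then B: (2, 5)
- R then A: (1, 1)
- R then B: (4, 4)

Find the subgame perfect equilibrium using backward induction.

P1 plays R, P2 plays B after L and B after R; Payoff (4, 4)

Work:
Backward induction:
After L: P2 chooses B → P1 gets 2
After R: P2 chooses B → P1 gets 4
P1 chooses R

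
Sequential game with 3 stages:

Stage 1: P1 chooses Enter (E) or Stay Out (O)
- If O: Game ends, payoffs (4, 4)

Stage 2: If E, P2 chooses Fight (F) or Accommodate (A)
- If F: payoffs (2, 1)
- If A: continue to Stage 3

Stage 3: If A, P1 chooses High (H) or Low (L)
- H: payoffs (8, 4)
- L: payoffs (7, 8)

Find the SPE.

SPE: (E, A, H); Outcome (8, 4)

Work:
Stage 3: P1 chooses H (8 vs 7)
Stage 2: P2: F->1, A->4 (anticipating H). Choose A
Stage 1: P1: O->4, E->8 (anticipating A, H). Choose E
SPE path: E -> A -> H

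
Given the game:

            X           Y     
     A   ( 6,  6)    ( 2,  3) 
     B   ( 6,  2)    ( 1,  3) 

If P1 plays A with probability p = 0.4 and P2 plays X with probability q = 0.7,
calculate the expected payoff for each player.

E[P1] = 4.62, E[P2] = 3.42

Work:
E[P1] = p·q·π₁(A,X) + p·(1-q)·π₁(A,Y) + (1-p)·q·π₁(B,X) + (1-p)·(1-q)·π₁(B,Y)
= 0.4·0.7·6 + 0.4·0.3·2 + 0.6·0.7·6 + 0.6·0.3·1
= 4.62

E[P2] = 3.42 (similar calculation)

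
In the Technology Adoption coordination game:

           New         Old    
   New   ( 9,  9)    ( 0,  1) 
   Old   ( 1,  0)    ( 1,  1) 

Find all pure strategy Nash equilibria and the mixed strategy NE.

Pure NE: (New, New) and (Old, Old); Mixed NE: p = 0.1111, q = 0.1111

Work:
Check pure NE:
(New, New): (9, 9) - no unilateral deviation beneficial
(Old, Old): (1, 1) - no unilateral deviation beneficial
Mixed NE: P1 plays New with p = 0.1111, P2 plays New with q = 0.1111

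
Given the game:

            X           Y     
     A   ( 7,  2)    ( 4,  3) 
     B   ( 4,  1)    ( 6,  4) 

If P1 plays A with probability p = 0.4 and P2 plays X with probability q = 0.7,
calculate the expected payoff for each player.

E[P1] = 5.2, E[P2] = 2.06

Work:
E[P1] = p·q·π₁(A,X) + p·(1-q)·π₁(A,Y) + (1-p)·q·π₁(B,X) + (1-p)·(1-q)·π₁(B,Y)
= 0.4·0.7·7 + 0.4·0.3·4 + 0.6·0.7·4 + 0.6·0.3·6
= 5.2

E[P2] = 2.06 (similar calculation)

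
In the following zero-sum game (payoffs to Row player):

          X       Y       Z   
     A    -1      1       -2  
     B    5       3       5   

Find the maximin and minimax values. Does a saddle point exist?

Maximin = 3, Minimax = 3, Saddle: True

Work:
Row minimums: [-2, 3] → maximin = 3
Column maximums: [5, 3, 5] → minimax = 3
Saddle point exists! Game value = 3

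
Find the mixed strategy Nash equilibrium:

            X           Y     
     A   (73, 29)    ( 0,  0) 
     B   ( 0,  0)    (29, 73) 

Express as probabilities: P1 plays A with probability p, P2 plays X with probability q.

p = 0.7157, q = 0.2843

Work:
Find probabilities that make opponent indifferent:
P2 chooses q to make P1 indifferent between A and B
P1 chooses p to make P2 indifferent between X and Y
Mixed NE: P1 plays (A: 0.7157, B: 0.2843), P2 plays (X: 0.2843, Y: 0.7157)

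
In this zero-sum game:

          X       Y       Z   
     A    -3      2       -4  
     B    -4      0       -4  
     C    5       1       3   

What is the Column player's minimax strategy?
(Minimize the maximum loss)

Column should play Y, value = 2

Work:
Column player minimizes Row's maximum payoff:
Column X: max payoff to Row = 5
Column Y: max payoff to Row = 2
Column Z: max payoff to Row = 3
Minimum is 2, achieved by column Y.
Minimax strategy: Y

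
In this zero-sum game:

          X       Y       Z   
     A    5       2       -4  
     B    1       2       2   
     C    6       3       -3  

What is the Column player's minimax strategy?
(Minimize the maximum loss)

Column should play Z, value = 2

Work:
Column player minimizes Row's maximum payoff:
Column X: max payoff to Row = 6
Column Y: max payoff to Row = 3
Column Z: max payoff to Row = 2
Minimum is 2, achieved by column Z.
Minimax strategy: Z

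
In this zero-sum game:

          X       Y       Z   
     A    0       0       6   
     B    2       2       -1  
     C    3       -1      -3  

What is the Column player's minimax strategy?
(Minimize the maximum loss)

Column should play Y, value = 2

Work:
Column player minimizes Row's maximum payoff:
Column X: max payoff to Row = 3
Column Y: max payoff to Row = 2
Column Z: max payoff to Row = 6
Minimum is 2, achieved by column Y.
Minimax strategy: Y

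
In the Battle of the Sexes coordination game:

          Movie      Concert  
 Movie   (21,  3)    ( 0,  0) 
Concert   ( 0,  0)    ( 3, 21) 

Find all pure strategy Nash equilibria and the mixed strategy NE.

Pure NE: (Movie, Movie) and (Concert, Concert); Mixed NE: p = 0.875, q = 0.125

Work:
Check pure NE:
(Movie, Movie): (21, 3) - no unilateral deviation beneficial
(Concert, Concert): (3, 21) - no unilateral deviation beneficial
Mixed NE: P1 plays Movie with p = 0.875, P2 plays Movie with q = 0.125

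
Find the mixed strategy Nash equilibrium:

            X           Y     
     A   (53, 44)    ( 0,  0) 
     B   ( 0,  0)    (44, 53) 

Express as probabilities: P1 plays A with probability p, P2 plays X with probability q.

p = 0.5464, q = 0.4536

Work:
Find probabilities that make opponent indifferent:
P2 chooses q to make P1 indifferent between A and B
P1 chooses p to make P2 indifferent between X and Y
Mixed NE: P1 plays (A: 0.5464, B: 0.4536), P2 plays (X: 0.4536, Y: 0.5464)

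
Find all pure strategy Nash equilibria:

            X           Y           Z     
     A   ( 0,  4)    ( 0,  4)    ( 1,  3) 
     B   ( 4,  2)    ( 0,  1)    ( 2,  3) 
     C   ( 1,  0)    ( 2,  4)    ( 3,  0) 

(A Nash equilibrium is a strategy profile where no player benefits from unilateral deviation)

Nash equilibrium: (C, Y)

Work:
Best responses:
  P1 vs X: payoffs [0, 4, 1] → best response B (payoff 4)
  P1 vs Y: payoffs [0, 0, 2] → best response C (payoff 2)
  P1 vs Z: payoffs [1, 2, 3] → best response C (payoff 3)
  P2 vs A: payoffs [4, 4, 3] → best response X/Y (payoff 4)
  P2 vs B: payoffs [2, 1, 3] → best response Z (payoff 3)
  P2 vs C: payoffs [0, 4, 0] → best response Y (payoff 4)
Mutual best responses: (C,Y) → Nash equilibria.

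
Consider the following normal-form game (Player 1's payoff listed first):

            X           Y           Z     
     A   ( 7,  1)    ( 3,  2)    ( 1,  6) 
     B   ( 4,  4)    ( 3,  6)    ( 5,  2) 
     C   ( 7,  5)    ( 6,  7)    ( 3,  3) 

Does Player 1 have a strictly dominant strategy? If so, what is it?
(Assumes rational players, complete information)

No strictly dominant strategy exists for Player 1

Work:
A strategy strictly dominates another if it gives a strictly higher payoff against every opponent action. Compare each pair of P1's strategies column-by-column:
  A vs B: [7 vs 4, 3 vs 3, 1 vs 5] → A does not strictly dominate B (column Y: 3 ≤ 3)
  A vs C: [7 vs 7, 3 vs 6, 1 vs 3] → A does not strictly dominate C (column X: 7 ≤ 7)
  B vs A: [4 vs 7, 3 vs 3, 5 vs 1] → B does not strictly dominate A (column X: 4 ≤ 7)
  B vs C: [4 vs 7, 3 vs 6, 5 vs 3] → B does not strictly dominate C (column X: 4 ≤ 7)
  C vs A: [7 vs 7, 6 vs 3, 3 vs 1] → C does not strictly dominate A (column X: 7 ≤ 7)
  C vs B: [7 vs 4, 6 vs 3, 3 vs 5] → C does not strictly dominate B (column Z: 3 ≤ 5)
No single strategy strictly dominates all others → no strictly dominant strategy.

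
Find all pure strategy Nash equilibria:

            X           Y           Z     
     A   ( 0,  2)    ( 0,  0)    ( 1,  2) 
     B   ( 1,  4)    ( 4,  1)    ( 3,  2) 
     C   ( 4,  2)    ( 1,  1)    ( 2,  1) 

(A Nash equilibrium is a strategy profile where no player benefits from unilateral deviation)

Nash equilibrium: (C, X)

Work:
Best responses:
  P1 vs X: payoffs [0, 1, 4] → best response C (payoff 4)
  P1 vs Y: payoffs [0, 4, 1] → best response B (payoff 4)
  P1 vs Z: payoffs [1, 3, 2] → best response B (payoff 3)
  P2 vs A: payoffs [2, 0, 2] → best response X/Z (payoff 2)
  P2 vs B: payoffs [4, 1, 2] → best response X (payoff 4)
  P2 vs C: payoffs [2, 1, 1] → best response X (payoff 2)
Mutual best responses: (C,X) → Nash equilibria.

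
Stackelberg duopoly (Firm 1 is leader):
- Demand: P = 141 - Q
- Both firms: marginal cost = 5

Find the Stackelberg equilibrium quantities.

q₁* (leader) = 68.0, q₂* (follower) = 34.0

Work:
Follower's reaction: q₂ = (a - c - q₁)/2
Leader substitutes: π₁ = q₁·(a - q₁ - (a-c-q₁)/2 - c)
FOC: q₁* = (141 - 5)/2 = 68.00
Then: q₂* = (141 - 5 - 68.0)/2 = 34.00
Leader has first-mover advantage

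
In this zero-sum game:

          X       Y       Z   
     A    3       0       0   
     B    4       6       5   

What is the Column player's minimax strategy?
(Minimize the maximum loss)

Column should play X, value = 4

Work:
Column player minimizes Row's maximum payoff:
Column X: max payoff to Row = 4
Column Y: max payoff to Row = 6
Column Z: max payoff to Row = 5
Minimum is 4, achieved by column X.
Minimax strategy: X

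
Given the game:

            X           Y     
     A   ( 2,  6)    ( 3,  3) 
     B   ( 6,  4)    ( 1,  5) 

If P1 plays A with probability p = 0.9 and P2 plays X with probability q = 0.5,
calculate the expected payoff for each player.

E[P1] = 2.6, E[P2] = 4.5

Work:
E[P1] = p·q·π₁(A,X) + p·(1-q)·π₁(A,Y) + (1-p)·q·π₁(B,X) + (1-p)·(1-q)·π₁(B,Y)
= 0.9·0.5·2 + 0.9·0.5·3 + 0.1·0.5·6 + 0.1·0.5·1
= 2.6

E[P2] = 4.5 (similar calculation)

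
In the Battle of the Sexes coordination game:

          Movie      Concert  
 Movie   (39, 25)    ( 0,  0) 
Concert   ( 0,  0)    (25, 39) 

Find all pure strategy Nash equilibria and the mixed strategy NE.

Pure NE: (Movie, Movie) and (Concert, Concert); Mixed NE: p = 0.6094, q = 0.3906

Work:
Check pure NE:
(Movie, Movie): (39, 25) - no unilateral deviation beneficial
(Concert, Concert): (25, 39) - no unilateral deviation beneficial
Mixed NE: P1 plays Movie with p = 0.6094, P2 plays Movie with q = 0.3906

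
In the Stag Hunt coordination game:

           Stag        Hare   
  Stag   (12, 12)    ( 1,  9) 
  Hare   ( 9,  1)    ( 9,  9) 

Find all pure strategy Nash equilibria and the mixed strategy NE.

Pure NE: (Stag, Stag) and (Hare, Hare); Mixed NE: p = 0.7273, q = 0.7273

Work:
Check pure NE:
(Stag, Stag): (12, 12) - no unilateral deviation beneficial
(Hare, Hare): (9, 9) - no unilateral deviation beneficial
Mixed NE: P1 plays Stag with p = 0.7273, P2 plays Stag with q = 0.7273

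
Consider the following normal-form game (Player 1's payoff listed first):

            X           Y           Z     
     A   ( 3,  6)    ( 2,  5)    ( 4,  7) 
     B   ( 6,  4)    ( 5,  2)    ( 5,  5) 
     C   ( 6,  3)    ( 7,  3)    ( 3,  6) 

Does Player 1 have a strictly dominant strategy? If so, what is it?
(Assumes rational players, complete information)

No strictly dominant strategy exists for Player 1

Work:
A strategy strictly dominates another if it gives a strictly higher payoff against every opponent action. Compare each pair of P1's strategies column-by-column:
  A vs B: [3 vs 6, 2 vs 5, 4 vs 5] → A does not strictly dominate B (column X: 3 ≤ 6)
  A vs C: [3 vs 6, 2 vs 7, 4 vs 3] → A does not strictly dominate C (column X: 3 ≤ 6)
  B vs A: [6 vs 3, 5 vs 2, 5 vs 4] → B strictly dominates A
  B vs C: [6 vs 6, 5 vs 7, 5 vs 3] → B does not strictly dominate C (column X: 6 ≤ 6)
  C vs A: [6 vs 3, 7 vs 2, 3 vs 4] → C does not strictly dominate A (column Z: 3 ≤ 4)
  C vs B: [6 vs 6, 7 vs 5, 3 vs 5] → C does not strictly dominate B (column X: 6 ≤ 6)
No single strategy strictly dominates all others → no strictly dominant strategy.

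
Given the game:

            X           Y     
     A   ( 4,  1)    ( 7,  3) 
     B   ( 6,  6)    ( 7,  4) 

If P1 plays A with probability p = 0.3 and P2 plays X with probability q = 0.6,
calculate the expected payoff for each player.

E[P1] = 6.04, E[P2] = 4.18

Work:
E[P1] = p·q·π₁(A,X) + p·(1-q)·π₁(A,Y) + (1-p)·q·π₁(B,X) + (1-p)·(1-q)·π₁(B,Y)
= 0.3·0.6·4 + 0.3·0.4·7 + 0.7·0.6·6 + 0.7·0.4·7
= 6.04

E[P2] = 4.18 (similar calculation)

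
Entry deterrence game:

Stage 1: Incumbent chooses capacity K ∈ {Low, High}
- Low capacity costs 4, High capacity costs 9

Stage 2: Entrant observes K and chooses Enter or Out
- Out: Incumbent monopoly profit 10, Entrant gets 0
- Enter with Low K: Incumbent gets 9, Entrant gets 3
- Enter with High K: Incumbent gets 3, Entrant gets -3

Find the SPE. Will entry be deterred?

SPE: (Low, Enter|Low, Out|High); Entry not deterred. Incumbent net profit = 5, Entrant gets 3

Work:
After Low K: Entrant enters (3 > 0)
After High K: Entrant stays out (-3 < 0)
Incumbent: Low → 9−4=5, High → 10−9=1
Incumbent chooses Low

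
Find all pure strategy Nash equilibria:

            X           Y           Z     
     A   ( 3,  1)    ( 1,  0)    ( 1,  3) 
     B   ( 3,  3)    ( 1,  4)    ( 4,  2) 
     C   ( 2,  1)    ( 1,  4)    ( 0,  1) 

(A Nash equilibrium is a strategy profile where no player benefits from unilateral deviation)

Nash equilibrium: (B, Y), (C, Y)

Work:
Best responses:
  P1 vs X: payoffs [3, 3, 2] → best response A/B (payoff 3)
  P1 vs Y: payoffs [1, 1, 1] → best response A/B/C (payoff 1)
  P1 vs Z: payoffs [1, 4, 0] → best response B (payoff 4)
  P2 vs A: payoffs [1, 0, 3] → best response Z (payoff 3)
  P2 vs B: payoffs [3, 4, 2] → best response Y (payoff 4)
  P2 vs C: payoffs [1, 4, 1] → best response Y (payoff 4)
Mutual best responses: (B,Y), (C,Y) → Nash equilibria.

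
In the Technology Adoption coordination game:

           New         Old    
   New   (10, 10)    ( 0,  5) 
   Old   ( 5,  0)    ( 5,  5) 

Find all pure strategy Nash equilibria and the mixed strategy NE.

Pure NE: (New, New) and (Old, Old); Mixed NE: p = 0.5, q = 0.5

Work:
Check pure NE:
(New, New): (10, 10) - no unilateral deviation beneficial
(Old, Old): (5, 5) - no unilateral deviation beneficial
Mixed NE: P1 plays New with p = 0.5, P2 plays New with q = 0.5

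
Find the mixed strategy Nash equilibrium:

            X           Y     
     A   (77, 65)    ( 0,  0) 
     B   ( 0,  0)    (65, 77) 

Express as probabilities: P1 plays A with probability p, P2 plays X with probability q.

p = 0.5423, q = 0.4577

Work:
Find probabilities that make opponent indifferent:
P2 chooses q to make P1 indifferent between A and B
P1 chooses p to make P2 indifferent between X and Y
Mixed NE: P1 plays (A: 0.5423, B: 0.4577), P2 plays (X: 0.4577, Y: 0.5423)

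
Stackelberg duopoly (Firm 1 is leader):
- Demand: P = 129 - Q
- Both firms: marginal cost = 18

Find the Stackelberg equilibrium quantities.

q₁* (leader) = 55.5, q₂* (follower) = 27.75

Work:
Follower's reaction: q₂ = (a - c - q₁)/2
Leader substitutes: π₁ = q₁·(a - q₁ - (a-c-q₁)/2 - c)
FOC: q₁* = (129 - 18)/2 = 55.50
Then: q₂* = (129 - 18 - 55.5)/2 = 27.75
Leader has first-mover advantage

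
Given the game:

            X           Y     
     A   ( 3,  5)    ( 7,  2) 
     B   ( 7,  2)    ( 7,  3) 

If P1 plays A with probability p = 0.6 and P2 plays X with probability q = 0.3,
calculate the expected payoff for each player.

E[P1] = 6.28, E[P2] = 2.82

Work:
E[P1] = p·q·π₁(A,X) + p·(1-q)·π₁(A,Y) + (1-p)·q·π₁(B,X) + (1-p)·(1-q)·π₁(B,Y)
= 0.6·0.3·3 + 0.6·0.7·7 + 0.4·0.3·7 + 0.4·0.7·7
= 6.28

E[P2] = 2.82 (similar calculation)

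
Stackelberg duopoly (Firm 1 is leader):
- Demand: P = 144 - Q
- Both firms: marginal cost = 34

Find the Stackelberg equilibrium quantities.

q₁* (leader) = 55.0, q₂* (follower) = 27.5

Work:
Follower's reaction: q₂ = (a - c - q₁)/2
Leader substitutes: π₁ = q₁·(a - q₁ - (a-c-q₁)/2 - c)
FOC: q₁* = (144 - 34)/2 = 55.00
Then: q₂* = (144 - 34 - 55.0)/2 = 27.50
Leader has first-mover advantage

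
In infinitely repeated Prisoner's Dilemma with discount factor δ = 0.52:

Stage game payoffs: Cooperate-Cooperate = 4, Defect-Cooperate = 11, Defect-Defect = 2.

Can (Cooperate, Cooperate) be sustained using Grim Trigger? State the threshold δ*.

δ* = 0.7778; since δ = 0.52 < 0.7778, cooperation cannot be sustained

Work:
For Grim Trigger:
Cooperate forever: 4/(1-δ)
Defect then punished: 11 + 2·δ/(1-δ)
Need: 4/(1-δ) ≥ 11 + 2·δ/(1-δ)
Solving: δ ≥ (T-R)/(T-P) = (11-4)/(11-2) = 0.7778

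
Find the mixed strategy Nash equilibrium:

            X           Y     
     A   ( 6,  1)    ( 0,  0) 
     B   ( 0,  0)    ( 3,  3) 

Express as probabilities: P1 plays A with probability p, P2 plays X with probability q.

p = 0.75, q = 0.3333

Work:
Find probabilities that make opponent indifferent:
P2 chooses q to make P1 indifferent between A and B
P1 chooses p to make P2 indifferent between X and Y
Mixed NE: P1 plays (A: 0.75, B: 0.25), P2 plays (X: 0.3333, Y: 0.6667)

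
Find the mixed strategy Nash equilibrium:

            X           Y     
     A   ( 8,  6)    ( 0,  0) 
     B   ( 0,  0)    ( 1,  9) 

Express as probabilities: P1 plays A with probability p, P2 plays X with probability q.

p = 0.6, q = 0.1111

Work:
Find probabilities that make opponent indifferent:
P2 chooses q to make P1 indifferent between A and B
P1 chooses p to make P2 indifferent between X and Y
Mixed NE: P1 plays (A: 0.6, B: 0.4), P2 plays (X: 0.1111, Y: 0.8889)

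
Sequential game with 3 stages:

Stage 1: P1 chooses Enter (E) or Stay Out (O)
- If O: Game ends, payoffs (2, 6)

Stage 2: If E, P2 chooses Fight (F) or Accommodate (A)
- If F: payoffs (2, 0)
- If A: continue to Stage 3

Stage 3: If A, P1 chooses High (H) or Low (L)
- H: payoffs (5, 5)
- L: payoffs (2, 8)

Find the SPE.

SPE: (E, A, H); Outcome (5, 5)

Work:
Stage 3: P1 chooses H (5 vs 2)
Stage 2: P2: F->0, A->5 (anticipating H). Choose A
Stage 1: P1: O->2, E->5 (anticipating A, H). Choose E
SPE path: E -> A -> H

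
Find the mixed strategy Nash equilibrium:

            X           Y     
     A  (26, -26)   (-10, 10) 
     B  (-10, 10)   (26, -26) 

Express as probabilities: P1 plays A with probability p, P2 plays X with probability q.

p = 0.5, q = 0.5

Work:
Find probabilities that make opponent indifferent:
P2 chooses q to make P1 indifferent between A and B
P1 chooses p to make P2 indifferent between X and Y
Mixed NE: P1 plays (A: 0.5, B: 0.5), P2 plays (X: 0.5, Y: 0.5)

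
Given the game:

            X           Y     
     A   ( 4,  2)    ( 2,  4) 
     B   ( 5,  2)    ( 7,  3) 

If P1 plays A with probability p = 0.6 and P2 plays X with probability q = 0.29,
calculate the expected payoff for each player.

E[P1] = 4.116, E[P2] = 3.136

Work:
E[P1] = p·q·π₁(A,X) + p·(1-q)·π₁(A,Y) + (1-p)·q·π₁(B,X) + (1-p)·(1-q)·π₁(B,Y)
= 0.6·0.29·4 + 0.6·0.71·2 + 0.4·0.29·5 + 0.4·0.71·7
= 4.116

E[P2] = 3.136 (similar calculation)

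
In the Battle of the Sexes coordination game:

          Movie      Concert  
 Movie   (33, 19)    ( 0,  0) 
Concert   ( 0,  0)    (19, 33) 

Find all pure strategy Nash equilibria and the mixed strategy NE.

Pure NE: (Movie, Movie) and (Concert, Concert); Mixed NE: p = 0.6346, q = 0.3654

Work:
Check pure NE:
(Movie, Movie): (33, 19) - no unilateral deviation beneficial
(Concert, Concert): (19, 33) - no unilateral deviation beneficial
Mixed NE: P1 plays Movie with p = 0.6346, P2 plays Movie with q = 0.3654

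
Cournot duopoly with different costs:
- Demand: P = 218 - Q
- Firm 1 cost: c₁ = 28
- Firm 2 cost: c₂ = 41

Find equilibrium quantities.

q₁* = 67.67, q₂* = 54.67

Work:
Reaction: q₁ = (218 - 28 - q₂)/2
Reaction: q₂ = (218 - 41 - q₁)/2
Solve simultaneously:
q₁* = (218 - 2×28 + 41)/3 = 67.67
q₂* = (218 - 2×41 + 28)/3 = 54.67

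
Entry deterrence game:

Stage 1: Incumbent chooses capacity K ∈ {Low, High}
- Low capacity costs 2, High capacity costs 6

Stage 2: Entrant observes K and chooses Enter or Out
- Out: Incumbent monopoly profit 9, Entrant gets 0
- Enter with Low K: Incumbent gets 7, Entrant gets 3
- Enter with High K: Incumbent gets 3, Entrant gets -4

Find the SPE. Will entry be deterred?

SPE: (Low, Enter|Low, Out|High); Entry not deterred. Incumbent net profit = 5, Entrant gets 3

Work:
After Low K: Entrant enters (3 > 0)
After High K: Entrant stays out (-4 < 0)
Incumbent: Low → 7−2=5, High → 9−6=3
Incumbent chooses Low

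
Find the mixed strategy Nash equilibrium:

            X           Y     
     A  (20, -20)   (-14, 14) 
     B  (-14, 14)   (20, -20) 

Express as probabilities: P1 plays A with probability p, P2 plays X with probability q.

p = 0.5, q = 0.5

Work:
Find probabilities that make opponent indifferent:
P2 chooses q to make P1 indifferent between A and B
P1 chooses p to make P2 indifferent between X and Y
Mixed NE: P1 plays (A: 0.5, B: 0.5), P2 plays (X: 0.5, Y: 0.5)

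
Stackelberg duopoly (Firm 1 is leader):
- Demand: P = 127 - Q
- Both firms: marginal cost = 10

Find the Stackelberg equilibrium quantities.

q₁* (leader) = 58.5, q₂* (follower) = 29.25

Work:
Follower's reaction: q₂ = (a - c - q₁)/2
Leader substitutes: π₁ = q₁·(a - q₁ - (a-c-q₁)/2 - c)
FOC: q₁* = (127 - 10)/2 = 58.50
Then: q₂* = (127 - 10 - 58.5)/2 = 29.25
Leader has first-mover advantage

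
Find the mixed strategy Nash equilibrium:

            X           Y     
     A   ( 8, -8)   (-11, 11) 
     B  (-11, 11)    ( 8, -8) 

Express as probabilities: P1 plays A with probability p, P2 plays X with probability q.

p = 0.5, q = 0.5

Work:
Find probabilities that make opponent indifferent:
P2 chooses q to make P1 indifferent between A and B
P1 chooses p to make P2 indifferent between X and Y
Mixed NE: P1 plays (A: 0.5, B: 0.5), P2 plays (X: 0.5, Y: 0.5)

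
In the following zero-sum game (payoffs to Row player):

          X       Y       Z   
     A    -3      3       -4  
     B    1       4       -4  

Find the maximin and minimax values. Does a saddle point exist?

Maximin = -4, Minimax = -4, Saddle: True

Work:
Row minimums: [-4, -4] → maximin = -4
Column maximums: [1, 4, -4] → minimax = -4
Saddle point exists! Game value = -4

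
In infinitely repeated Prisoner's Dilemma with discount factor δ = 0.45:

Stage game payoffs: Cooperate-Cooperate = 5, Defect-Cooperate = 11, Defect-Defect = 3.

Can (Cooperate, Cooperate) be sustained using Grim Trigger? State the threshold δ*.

δ* = 0.75; since δ = 0.45 < 0.75, cooperation cannot be sustained

Work:
For Grim Trigger:
Cooperate forever: 5/(1-δ)
Defect then punished: 11 + 3·δ/(1-δ)
Need: 5/(1-δ) ≥ 11 + 3·δ/(1-δ)
Solving: δ ≥ (T-R)/(T-P) = (11-5)/(11-3) = 0.75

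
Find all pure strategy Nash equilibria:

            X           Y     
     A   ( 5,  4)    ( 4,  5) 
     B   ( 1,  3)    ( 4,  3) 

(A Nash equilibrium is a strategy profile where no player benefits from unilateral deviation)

Nash equilibrium: (A, Y), (B, Y)

Work:
Best responses:
  P1 vs X: payoffs [5, 1] → best response A (payoff 5)
  P1 vs Y: payoffs [4, 4] → best response A/B (payoff 4)
  P2 vs A: payoffs [4, 5] → best response Y (payoff 5)
  P2 vs B: payoffs [3, 3] → best response X/Y (payoff 3)
Mutual best responses: (A,Y), (B,Y) → Nash equilibria.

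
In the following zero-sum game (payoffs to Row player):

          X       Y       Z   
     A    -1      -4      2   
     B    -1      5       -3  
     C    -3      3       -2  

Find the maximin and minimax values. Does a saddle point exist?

Maximin = -3, Minimax = -1, Saddle: False

Work:
Row minimums: [-4, -3, -3] → maximin = -3
Column maximums: [-1, 5, 2] → minimax = -1
No saddle point (maximin ≠ minimax). Mixed strategy needed.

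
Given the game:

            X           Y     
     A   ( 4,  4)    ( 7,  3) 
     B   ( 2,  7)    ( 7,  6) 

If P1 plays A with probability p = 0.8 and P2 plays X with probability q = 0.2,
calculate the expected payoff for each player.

E[P1] = 6.32, E[P2] = 3.8

Work:
E[P1] = p·q·π₁(A,X) + p·(1-q)·π₁(A,Y) + (1-p)·q·π₁(B,X) + (1-p)·(1-q)·π₁(B,Y)
= 0.8·0.2·4 + 0.8·0.8·7 + 0.2·0.2·2 + 0.2·0.8·7
= 6.32

E[P2] = 3.8 (similar calculation)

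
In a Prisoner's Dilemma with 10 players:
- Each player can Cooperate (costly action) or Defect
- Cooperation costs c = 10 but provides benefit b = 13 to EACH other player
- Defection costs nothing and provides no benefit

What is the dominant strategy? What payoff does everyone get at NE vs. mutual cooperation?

Dominant: Defect; NE payoff = 0; Coop payoff = 107

Work:
Defect dominates (saves cost c = 10, benefit to others is external)
NE: All defect → everyone gets 0
If all cooperate: each receives (9)×13 - 10 = 107
Social dilemma: 107 > 0 but NE gives 0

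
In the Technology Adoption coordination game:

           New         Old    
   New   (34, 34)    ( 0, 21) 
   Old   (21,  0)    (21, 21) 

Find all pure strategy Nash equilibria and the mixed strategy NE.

Pure NE: (New, New) and (Old, Old); Mixed NE: p = 0.6176, q = 0.6176

Work:
Check pure NE:
(New, New): (34, 34) - no unilateral deviation beneficial
(Old, Old): (21, 21) - no unilateral deviation beneficial
Mixed NE: P1 plays New with p = 0.6176, P2 plays New with q = 0.6176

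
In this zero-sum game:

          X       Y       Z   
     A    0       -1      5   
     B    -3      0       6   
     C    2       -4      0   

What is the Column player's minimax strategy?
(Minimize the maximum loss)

Column should play Y, value = 0

Work:
Column player minimizes Row's maximum payoff:
Column X: max payoff to Row = 2
Column Y: max payoff to Row = 0
Column Z: max payoff to Row = 6
Minimum is 0, achieved by column Y.
Minimax strategy: Y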